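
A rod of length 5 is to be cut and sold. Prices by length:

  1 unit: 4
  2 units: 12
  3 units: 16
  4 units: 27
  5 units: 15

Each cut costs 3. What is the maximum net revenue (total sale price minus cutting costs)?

Build net[k] bottom-up: net[k] = max over allowed piece i of (p[i] + net[k−i]) − 3 per cut.
net[1] = 4
net[2] = max(4+4-3, 12+0) = 12
net[3] = max(4+12-3, 12+4-3, 16+0) = 16
net[4] = max(4+16-3, 12+12-3, 16+4-3, 27+0) = 27
net[5] = max(4+27-3, 12+16-3, 16+12-3, 27+4-3, 15+0) = 28
One optimal plan: pieces 4 + 1 (1 cut) → 31 − 3 = 28.

28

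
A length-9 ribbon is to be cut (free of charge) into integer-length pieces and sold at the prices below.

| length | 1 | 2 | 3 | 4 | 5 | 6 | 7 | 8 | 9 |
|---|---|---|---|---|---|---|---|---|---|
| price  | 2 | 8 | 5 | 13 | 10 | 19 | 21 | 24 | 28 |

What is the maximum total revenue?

Let R[k] be the best obtainable value from length k. For each k, try every first piece i and keep the best of price[i] + R[k−i].
R[1] = 2
R[2] = max(2+2, 8+0) = 8
R[3] = max(2+8, 8+2, 5+0) = 10
R[4] = max(2+10, 8+8, 5+2, 13+0) = 16
R[5] = max(2+16, 8+10, 5+8, 13+2, 10+0) = 18
R[6] = max(2+18, 8+16, 5+10, 13+8, 10+2, 19+0) = 24
R[7] = max(2+24, 8+18, 5+16, …, 19+2, 21+0) = 26
R[8] = max(2+26, 8+24, 5+18, …, 21+2, 24+0) = 32
R[9] = max(2+32, 8+26, 5+24, …, 24+2, 28+0) = 34
One optimal cutting: 2 + 2 + 2 + 2 + 1 → ¢8 + ¢8 + ¢8 + ¢8 + ¢2 = ¢34.

34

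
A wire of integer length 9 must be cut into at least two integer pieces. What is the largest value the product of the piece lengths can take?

27

Fill f[k] for k=2..9: at each k try every first piece i and multiply by the better of (k−i) uncut or f[k−i].
f[2] = 1×max(1,0) = 1×1 = 1
f[3] = 1×max(2,1) = 1×2 = 2
f[4] = 2×max(2,1) = 2×2 = 4
f[5] = 2×max(3,2) = 2×3 = 6
f[6] = 3×max(3,2) = 3×3 = 9
f[7] = 2×max(5,6) = 2×6 = 12
f[8] = 2×max(6,9) = 2×9 = 18
f[9] = 3×max(6,9) = 3×9 = 27
One optimal split: 3 + 3 + 3; product 3×3×3 = 27.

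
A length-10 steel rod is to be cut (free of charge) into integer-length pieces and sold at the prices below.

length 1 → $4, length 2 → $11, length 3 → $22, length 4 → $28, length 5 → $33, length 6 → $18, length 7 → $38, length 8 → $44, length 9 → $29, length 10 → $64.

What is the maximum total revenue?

Let best[k] be the best obtainable value from length k. For each k, try every first piece i and keep the best of price[i] + best[k−i].
best[1] = 4
best[2] = max(4+4, 11+0) = 11
best[3] = max(4+11, 11+4, 22+0) = 22
best[4] = max(4+22, 11+11, 22+4, 28+0) = 28
best[5] = max(4+28, 11+22, 22+11, 28+4, 33+0) = 33
best[6] = max(4+33, 11+28, 22+22, 28+11, 33+4, 18+0) = 44
best[7] = max(4+44, 11+33, 22+28, …, 18+4, 38+0) = 50
best[8] = max(4+50, 11+44, 22+33, …, 38+4, 44+0) = 56
best[9] = max(4+56, 11+50, 22+44, …, 44+4, 29+0) = 66
best[10] = max(4+66, 11+56, 22+50, …, 29+4, 64+0) = 72
One optimal cutting: 4 + 3 + 3 → $28 + $22 + $22 = $72.

72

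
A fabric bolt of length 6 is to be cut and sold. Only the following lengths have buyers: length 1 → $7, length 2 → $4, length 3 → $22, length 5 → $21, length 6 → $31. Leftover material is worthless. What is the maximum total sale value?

Consider every possible first cut. f[k] is the best of p[i]+f[k−i] over all sellable i≤k.
f[1] = 7
f[2] = 14  (first piece 1, then f[1]=7)
f[3] = 22
f[4] = 29  (first piece 1, then f[3]=22)
f[5] = 36  (first piece 1, then f[4]=29)
f[6] = 44  (first piece 3, then f[3]=22)
One optimal cutting: 3 + 3 → $44.

44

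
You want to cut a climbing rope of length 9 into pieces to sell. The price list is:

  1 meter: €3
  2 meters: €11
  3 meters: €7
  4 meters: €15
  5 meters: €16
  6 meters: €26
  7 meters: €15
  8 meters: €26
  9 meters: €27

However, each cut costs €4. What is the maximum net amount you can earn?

Build r[k] bottom-up: r[k] = max over allowed piece i of (p[i] + r[k−i]) − 4 per cut.
r[1] = 3
r[2] = max(3+3-4, 11+0) = 11
r[3] = max(3+11-4, 11+3-4, 7+0) = 10
r[4] = max(3+10-4, 11+11-4, 7+3-4, 15+0) = 18
r[5] = max(3+18-4, 11+10-4, 7+11-4, 15+3-4, 16+0) = 17
r[6] = max(3+17-4, 11+18-4, 7+10-4, 15+11-4, 16+3-4, 26+0) = 26
r[7] = max(3+26-4, 11+17-4, 7+18-4, …, 26+3-4, 15+0) = 25
r[8] = max(3+25-4, 11+26-4, 7+17-4, …, 15+3-4, 26+0) = 33
r[9] = max(3+33-4, 11+25-4, 7+26-4, …, 26+3-4, 27+0) = 32
One optimal plan: pieces 6 + 2 + 1 (2 cuts) → €40 − €8 = €32.

32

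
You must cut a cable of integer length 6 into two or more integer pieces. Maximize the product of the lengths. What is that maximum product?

9

Let f[k] be the best product for length k (with at least one cut). For each first piece i, the rest contributes max(k−i, f[k−i]).
f[2] = 1·max(1,0) = 1·1 = 1
f[3] = max(1·2, 2·1) = 2
f[4] = max(1·3, 2·2, 3·1) = 4
f[5] = max(1·4, 2·3, 3·2, 4·1) = 6
f[6] = max(1·6, 2·4, 3·3, 4·2, 5·1) = 9
One optimal split: 3 + 3; product 3·3 = 9.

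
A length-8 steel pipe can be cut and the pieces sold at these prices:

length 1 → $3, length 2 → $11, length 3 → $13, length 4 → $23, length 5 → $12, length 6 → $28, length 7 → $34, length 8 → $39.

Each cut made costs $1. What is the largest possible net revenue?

45

Build net[k] bottom-up: net[k] = max over allowed piece i of (p[i] + net[k−i]) − 1 per cut.
net[1] = 3
net[2] = 11
net[3] = 13  (first piece 1, then net[2]=11)
net[4] = 23
net[5] = 25  (first piece 1, then net[4]=23)
net[6] = 33  (first piece 2, then net[4]=23)
net[7] = 35  (first piece 1, then net[6]=33)
net[8] = 45  (first piece 4, then net[4]=23)
One optimal plan: pieces 4 + 4 (1 cut) → $46 − $1 = $45.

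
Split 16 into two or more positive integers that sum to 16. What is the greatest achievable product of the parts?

Define prod[k] = max over 1≤i<k of i · max(k−i, prod[k−i]); the inner max lets the remainder stay uncut if that's better.
prod[2] = 1*max(1,0) = 1*1 = 1
prod[3] = max(1*2, 2*1) = 2
prod[4] = max(1*3, 2*2, 3*1) = 4
prod[5] = max(1*4, 2*3, 3*2, 4*1) = 6
prod[6] = max(1*6, 2*4, 3*3, 4*2, 5*1) = 9
prod[7] = max(1*9, 2*6, 3*4, 4*3, 5*2, 6*1) = 12
prod[8] = max(1*12, 2*9, 3*6, …, 6*2, 7*1) = 18
prod[9] = max(1*18, 2*12, 3*9, …, 7*2, 8*1) = 27
prod[10] = max(1*27, 2*18, 3*12, …, 8*2, 9*1) = 36
prod[11] = max(1*36, 2*27, 3*18, …, 9*2, 10*1) = 54
prod[12] = max(1*54, 2*36, 3*27, …, 10*2, 11*1) = 81
prod[13] = max(1*81, 2*54, 3*36, …, 11*2, 12*1) = 108
prod[14] = max(1*108, 2*81, 3*54, …, 12*2, 13*1) = 162
prod[15] = max(1*162, 2*108, 3*81, …, 13*2, 14*1) = 243
prod[16] = max(1*243, 2*162, 3*108, …, 14*2, 15*1) = 324
One optimal split: 3 + 3 + 3 + 3 + 2 + 2; product 3*3*3*3*2*2 = 324.

324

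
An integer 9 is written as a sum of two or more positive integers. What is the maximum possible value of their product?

27

Fill f[k] for k=2..9: at each k try every first piece i and multiply by the better of (k−i) uncut or f[k−i].
f[2] = 1*max(1,0) = 1*1 = 1
f[3] = 1*max(2,1) = 1*2 = 2
f[4] = 2*max(2,1) = 2*2 = 4
f[5] = 2*max(3,2) = 2*3 = 6
f[6] = 3*max(3,2) = 3*3 = 9
f[7] = 2*max(5,6) = 2*6 = 12
f[8] = 2*max(6,9) = 2*9 = 18
f[9] = 3*max(6,9) = 3*9 = 27
One optimal split: 3 + 3 + 3; product 3*3*3 = 27.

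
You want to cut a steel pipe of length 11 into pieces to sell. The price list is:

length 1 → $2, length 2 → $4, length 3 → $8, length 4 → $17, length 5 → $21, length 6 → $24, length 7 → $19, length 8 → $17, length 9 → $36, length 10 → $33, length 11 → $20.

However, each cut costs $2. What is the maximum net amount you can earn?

Consider every possible first cut. net[k] is the best of p[i]+net[k−i] over all sellable i≤k, charging 2 whenever i<k.
net[1] = 2
net[2] = 4
net[3] = 8
net[4] = 17
net[5] = 21
net[6] = 24
net[7] = 24  (first piece 1, then net[6]=24)
net[8] = 32  (first piece 4, then net[4]=17)
net[9] = 36  (first piece 4, then net[5]=21)
net[10] = 40  (first piece 5, then net[5]=21)
net[11] = 43  (first piece 5, then net[6]=24)
One optimal plan: pieces 6 + 5 (1 cut) → $45 − $2 = $43.

43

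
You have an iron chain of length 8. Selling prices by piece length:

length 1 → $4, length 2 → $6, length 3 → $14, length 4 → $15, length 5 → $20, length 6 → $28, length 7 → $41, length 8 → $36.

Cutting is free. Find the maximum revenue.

Consider every possible first cut. v[k] is the best of p[i]+v[k−i] over all sellable i≤k.
v[1] = 4
v[2] = max(4+4, 6+0) = 8
v[3] = max(4+8, 6+4, 14+0) = 14
v[4] = max(4+14, 6+8, 14+4, 15+0) = 18
v[5] = max(4+18, 6+14, 14+8, 15+4, 20+0) = 22
v[6] = max(4+22, 6+18, 14+14, 15+8, 20+4, 28+0) = 28
v[7] = max(4+28, 6+22, 14+18, …, 28+4, 41+0) = 41
v[8] = max(4+41, 6+28, 14+22, …, 41+4, 36+0) = 45
One optimal cutting: 7 + 1 → $41 + $4 = $45.

45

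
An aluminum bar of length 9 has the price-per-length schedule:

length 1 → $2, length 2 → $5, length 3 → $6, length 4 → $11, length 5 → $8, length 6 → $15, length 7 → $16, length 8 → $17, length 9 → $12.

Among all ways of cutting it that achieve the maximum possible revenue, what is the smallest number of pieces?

3

Let r[k] be the best obtainable value from length k. For each k, try every first piece i and keep the best of price[i] + r[k−i].
r[1] = 2
r[2] = 5
r[3] = 7  (first piece 1, then r[2]=5)
r[4] = 11
r[5] = 13  (first piece 1, then r[4]=11)
r[6] = 16  (first piece 2, then r[4]=11)
r[7] = 18  (first piece 1, then r[6]=16)
r[8] = 22  (first piece 4, then r[4]=11)
r[9] = 24  (first piece 1, then r[8]=22)
Maximum revenue is $24.
Now minimize piece count subject to staying optimal: for each k, pieces[k] = 1 + min over i with p[i]+r[k−i]=r[k] of pieces[k−i].
pieces[6] = 2
pieces[7] = 3
pieces[8] = 2
pieces[9] = 3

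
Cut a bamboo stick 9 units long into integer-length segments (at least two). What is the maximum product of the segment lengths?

Let prod[k] be the best product for length k (with at least one cut). For each first piece i, the rest contributes max(k−i, prod[k−i]).
prod[2] = 1*max(1,0) = 1*1 = 1
prod[3] = max(1*2, 2*1) = 2
prod[4] = max(1*3, 2*2, 3*1) = 4
prod[5] = max(1*4, 2*3, 3*2, 4*1) = 6
prod[6] = max(1*6, 2*4, 3*3, 4*2, 5*1) = 9
prod[7] = max(1*9, 2*6, 3*4, 4*3, 5*2, 6*1) = 12
prod[8] = max(1*12, 2*9, 3*6, …, 6*2, 7*1) = 18
prod[9] = max(1*18, 2*12, 3*9, …, 7*2, 8*1) = 27
One optimal split: 3 + 3 + 3; product 3*3*3 = 27.

27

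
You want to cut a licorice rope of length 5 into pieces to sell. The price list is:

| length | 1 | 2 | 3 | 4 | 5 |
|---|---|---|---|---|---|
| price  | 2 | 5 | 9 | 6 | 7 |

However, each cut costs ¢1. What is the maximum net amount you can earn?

Let r[k] be the best obtainable value from length k. For each k, try every first piece i and keep the best of price[i] + r[k−i] minus the 1 cut fee when i<k.
r[1] = 2
r[2] = 5
r[3] = 9
r[4] = 10  (first piece 1, then r[3]=9)
r[5] = 13  (first piece 2, then r[3]=9)
One optimal plan: pieces 3 + 2 (1 cut) → ¢14 − ¢1 = ¢13.

13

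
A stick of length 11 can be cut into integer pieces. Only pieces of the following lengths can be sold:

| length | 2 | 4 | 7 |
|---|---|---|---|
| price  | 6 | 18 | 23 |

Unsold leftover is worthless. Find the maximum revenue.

Consider every possible first cut. f[k] is the best of p[i]+f[k−i] over all sellable i≤k.
f[1] = 0
f[2] = 6
f[3] = 6
f[4] = 18
f[5] = 18
f[6] = 24  (first piece 2, then f[4]=18)
f[7] = 24
f[8] = 36  (first piece 4, then f[4]=18)
f[9] = 36
f[10] = 42  (first piece 2, then f[8]=36)
f[11] = 42
One optimal cutting: pieces 4 + 4 + 2 with 1 meter of scrap → $42.

42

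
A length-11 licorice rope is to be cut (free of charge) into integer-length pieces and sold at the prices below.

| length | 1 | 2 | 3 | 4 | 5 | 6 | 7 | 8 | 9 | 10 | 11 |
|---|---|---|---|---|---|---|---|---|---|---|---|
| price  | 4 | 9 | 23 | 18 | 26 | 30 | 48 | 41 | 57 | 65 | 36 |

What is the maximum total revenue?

78

Let r[k] be the best obtainable value from length k. For each k, try every first piece i and keep the best of price[i] + r[k−i].
r[1] = 4
r[2] = 9
r[3] = 23
r[4] = 27  (first piece 1, then r[3]=23)
r[5] = 32  (first piece 2, then r[3]=23)
r[6] = 46  (first piece 3, then r[3]=23)
r[7] = 50  (first piece 1, then r[6]=46)
r[8] = 55  (first piece 2, then r[6]=46)
r[9] = 69  (first piece 3, then r[6]=46)
r[10] = 73  (first piece 1, then r[9]=69)
r[11] = 78  (first piece 2, then r[9]=69)
One optimal cutting: 3 + 3 + 3 + 2 → ¢23 + ¢23 + ¢23 + ¢9 = ¢78.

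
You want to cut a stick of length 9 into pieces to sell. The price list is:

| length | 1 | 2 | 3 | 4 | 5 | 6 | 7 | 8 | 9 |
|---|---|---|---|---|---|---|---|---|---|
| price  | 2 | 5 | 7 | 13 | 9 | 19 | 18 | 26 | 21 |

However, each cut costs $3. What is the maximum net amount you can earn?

25

Consider every possible first cut. net[k] is the best of p[i]+net[k−i] over all sellable i≤k, charging 3 whenever i<k.
net[1] = 2
net[2] = max(2+2-3, 5+0) = 5
net[3] = max(2+5-3, 5+2-3, 7+0) = 7
net[4] = max(2+7-3, 5+5-3, 7+2-3, 13+0) = 13
net[5] = max(2+13-3, 5+7-3, 7+5-3, 13+2-3, 9+0) = 12
net[6] = max(2+12-3, 5+13-3, 7+7-3, 13+5-3, 9+2-3, 19+0) = 19
net[7] = max(2+19-3, 5+12-3, 7+13-3, …, 19+2-3, 18+0) = 18
net[8] = max(2+18-3, 5+19-3, 7+12-3, …, 18+2-3, 26+0) = 26
net[9] = max(2+26-3, 5+18-3, 7+19-3, …, 26+2-3, 21+0) = 25
One optimal plan: pieces 8 + 1 (1 cut) → $28 − $3 = $25.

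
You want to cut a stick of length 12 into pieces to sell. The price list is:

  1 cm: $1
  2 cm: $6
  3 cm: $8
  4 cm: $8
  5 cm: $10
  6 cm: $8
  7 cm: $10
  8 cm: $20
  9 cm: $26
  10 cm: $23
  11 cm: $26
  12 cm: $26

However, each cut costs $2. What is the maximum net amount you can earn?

Let r[k] be the best obtainable value from length k. For each k, try every first piece i and keep the best of price[i] + r[k−i] minus the 2 cut fee when i<k.
r[1] = 1
r[2] = max(1+1-2, 6+0) = 6
r[3] = max(1+6-2, 6+1-2, 8+0) = 8
r[4] = max(1+8-2, 6+6-2, 8+1-2, 8+0) = 10
r[5] = max(1+10-2, 6+8-2, 8+6-2, 8+1-2, 10+0) = 12
r[6] = max(1+12-2, 6+10-2, 8+8-2, 8+6-2, 10+1-2, 8+0) = 14
r[7] = max(1+14-2, 6+12-2, 8+10-2, …, 8+1-2, 10+0) = 16
r[8] = max(1+16-2, 6+14-2, 8+12-2, …, 10+1-2, 20+0) = 20
r[9] = max(1+20-2, 6+16-2, 8+14-2, …, 20+1-2, 26+0) = 26
r[10] = max(1+26-2, 6+20-2, 8+16-2, …, 26+1-2, 23+0) = 25
r[11] = max(1+25-2, 6+26-2, 8+20-2, …, 23+1-2, 26+0) = 30
r[12] = max(1+30-2, 6+25-2, 8+26-2, …, 26+1-2, 26+0) = 32
One optimal plan: pieces 9 + 3 (1 cut) → $34 − $2 = $32.

32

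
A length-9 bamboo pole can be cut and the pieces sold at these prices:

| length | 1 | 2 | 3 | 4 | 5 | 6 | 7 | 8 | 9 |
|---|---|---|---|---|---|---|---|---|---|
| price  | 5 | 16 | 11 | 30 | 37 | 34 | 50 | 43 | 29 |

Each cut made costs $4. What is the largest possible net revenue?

63

Build r[k] bottom-up: r[k] = max over allowed piece i of (p[i] + r[k−i]) − 4 per cut.
r[1] = 5
r[2] = max(5+5-4, 16+0) = 16
r[3] = max(5+16-4, 16+5-4, 11+0) = 17
r[4] = max(5+17-4, 16+16-4, 11+5-4, 30+0) = 30
r[5] = max(5+30-4, 16+17-4, 11+16-4, 30+5-4, 37+0) = 37
r[6] = max(5+37-4, 16+30-4, 11+17-4, 30+16-4, 37+5-4, 34+0) = 42
r[7] = max(5+42-4, 16+37-4, 11+30-4, …, 34+5-4, 50+0) = 50
r[8] = max(5+50-4, 16+42-4, 11+37-4, …, 50+5-4, 43+0) = 56
r[9] = max(5+56-4, 16+50-4, 11+42-4, …, 43+5-4, 29+0) = 63
One optimal plan: pieces 5 + 4 (1 cut) → $67 − $4 = $63.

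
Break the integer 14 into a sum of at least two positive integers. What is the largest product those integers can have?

162

Define m[k] = max over 1≤i<k of i · max(k−i, m[k−i]); the inner max lets the remainder stay uncut if that's better.
m[2] = 1*max(1,0) = 1*1 = 1
m[3] = max(1*2, 2*1) = 2
m[4] = max(1*3, 2*2, 3*1) = 4
m[5] = max(1*4, 2*3, 3*2, 4*1) = 6
m[6] = max(1*6, 2*4, 3*3, 4*2, 5*1) = 9
m[7] = max(1*9, 2*6, 3*4, 4*3, 5*2, 6*1) = 12
m[8] = max(1*12, 2*9, 3*6, …, 6*2, 7*1) = 18
m[9] = max(1*18, 2*12, 3*9, …, 7*2, 8*1) = 27
m[10] = max(1*27, 2*18, 3*12, …, 8*2, 9*1) = 36
m[11] = max(1*36, 2*27, 3*18, …, 9*2, 10*1) = 54
m[12] = max(1*54, 2*36, 3*27, …, 10*2, 11*1) = 81
m[13] = max(1*81, 2*54, 3*36, …, 11*2, 12*1) = 108
m[14] = max(1*108, 2*81, 3*54, …, 12*2, 13*1) = 162
One optimal split: 3 + 3 + 3 + 3 + 2; product 3*3*3*3*2 = 162.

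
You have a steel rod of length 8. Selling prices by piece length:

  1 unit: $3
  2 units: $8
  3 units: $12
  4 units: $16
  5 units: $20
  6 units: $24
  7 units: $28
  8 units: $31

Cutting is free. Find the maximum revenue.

32

Build r[k] bottom-up: r[k] = max over allowed piece i of (p[i] + r[k−i]).
r[1] = 3
r[2] = max(3+3, 8+0) = 8
r[3] = max(3+8, 8+3, 12+0) = 12
r[4] = max(3+12, 8+8, 12+3, 16+0) = 16
r[5] = max(3+16, 8+12, 12+8, 16+3, 20+0) = 20
r[6] = max(3+20, 8+16, 12+12, 16+8, 20+3, 24+0) = 24
r[7] = max(3+24, 8+20, 12+16, …, 24+3, 28+0) = 28
r[8] = max(3+28, 8+24, 12+20, …, 28+3, 31+0) = 32
One optimal cutting: 2 + 2 + 2 + 2 → $8 + $8 + $8 + $8 = $32.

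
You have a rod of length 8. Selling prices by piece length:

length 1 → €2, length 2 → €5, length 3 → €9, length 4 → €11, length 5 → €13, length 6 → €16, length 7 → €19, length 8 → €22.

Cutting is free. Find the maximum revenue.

Build r[k] bottom-up: r[k] = max over allowed piece i of (p[i] + r[k−i]).
r[1] = 2
r[2] = max(2+2, 5+0) = 5
r[3] = max(2+5, 5+2, 9+0) = 9
r[4] = max(2+9, 5+5, 9+2, 11+0) = 11
r[5] = max(2+11, 5+9, 9+5, 11+2, 13+0) = 14
r[6] = max(2+14, 5+11, 9+9, 11+5, 13+2, 16+0) = 18
r[7] = max(2+18, 5+14, 9+11, …, 16+2, 19+0) = 20
r[8] = max(2+20, 5+18, 9+14, …, 19+2, 22+0) = 23
One optimal cutting: 3 + 3 + 2 → €9 + €9 + €5 = €23.

23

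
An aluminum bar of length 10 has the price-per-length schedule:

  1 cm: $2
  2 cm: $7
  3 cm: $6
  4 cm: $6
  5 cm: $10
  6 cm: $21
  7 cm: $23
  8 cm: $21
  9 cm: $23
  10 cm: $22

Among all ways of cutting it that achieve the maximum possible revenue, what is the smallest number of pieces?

Let r[k] be the best obtainable value from length k. For each k, try every first piece i and keep the best of price[i] + r[k−i].
r[1] = 2
r[2] = 7
r[3] = 9  (first piece 1, then r[2]=7)
r[4] = 14  (first piece 2, then r[2]=7)
r[5] = 16  (first piece 1, then r[4]=14)
r[6] = 21  (first piece 2, then r[4]=14)
r[7] = 23  (first piece 1, then r[6]=21)
r[8] = 28  (first piece 2, then r[6]=21)
r[9] = 30  (first piece 1, then r[8]=28)
r[10] = 35  (first piece 2, then r[8]=28)
Maximum revenue is $35.
Now minimize piece count subject to staying optimal: for each k, pieces[k] = 1 + min over i with p[i]+r[k−i]=r[k] of pieces[k−i].
pieces[7] = 1
pieces[8] = 2
pieces[9] = 2
pieces[10] = 3

3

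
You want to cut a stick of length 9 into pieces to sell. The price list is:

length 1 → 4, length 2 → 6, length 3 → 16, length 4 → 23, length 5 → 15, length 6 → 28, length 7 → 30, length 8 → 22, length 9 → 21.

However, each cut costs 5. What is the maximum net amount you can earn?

40

Consider every possible first cut. v[k] is the best of p[i]+v[k−i] over all sellable i≤k, charging 5 whenever i<k.
v[1] = 4
v[2] = max(4+4-5, 6+0) = 6
v[3] = max(4+6-5, 6+4-5, 16+0) = 16
v[4] = max(4+16-5, 6+6-5, 16+4-5, 23+0) = 23
v[5] = max(4+23-5, 6+16-5, 16+6-5, 23+4-5, 15+0) = 22
v[6] = max(4+22-5, 6+23-5, 16+16-5, 23+6-5, 15+4-5, 28+0) = 28
v[7] = max(4+28-5, 6+22-5, 16+23-5, …, 28+4-5, 30+0) = 34
v[8] = max(4+34-5, 6+28-5, 16+22-5, …, 30+4-5, 22+0) = 41
v[9] = max(4+41-5, 6+34-5, 16+28-5, …, 22+4-5, 21+0) = 40
One optimal plan: pieces 4 + 4 + 1 (2 cuts) → 50 − 10 = 40.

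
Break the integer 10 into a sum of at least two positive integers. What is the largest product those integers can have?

Let m[k] be the best product for length k (with at least one cut). For each first piece i, the rest contributes max(k−i, m[k−i]).
m[2] = 1*max(1,0) = 1*1 = 1
m[3] = max(1*2, 2*1) = 2
m[4] = max(1*3, 2*2, 3*1) = 4
m[5] = max(1*4, 2*3, 3*2, 4*1) = 6
m[6] = max(1*6, 2*4, 3*3, 4*2, 5*1) = 9
m[7] = max(1*9, 2*6, 3*4, 4*3, 5*2, 6*1) = 12
m[8] = max(1*12, 2*9, 3*6, …, 6*2, 7*1) = 18
m[9] = max(1*18, 2*12, 3*9, …, 7*2, 8*1) = 27
m[10] = max(1*27, 2*18, 3*12, …, 8*2, 9*1) = 36
One optimal split: 3 + 3 + 2 + 2; product 3*3*2*2 = 36.

36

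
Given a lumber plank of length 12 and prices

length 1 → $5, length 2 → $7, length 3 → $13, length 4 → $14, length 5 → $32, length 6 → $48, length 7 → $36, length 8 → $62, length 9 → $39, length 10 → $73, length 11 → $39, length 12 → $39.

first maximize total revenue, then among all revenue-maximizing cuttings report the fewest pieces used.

Build r[k] bottom-up: r[k] = max over allowed piece i of (p[i] + r[k−i]).
r[1] = 5
r[2] = 10  (first piece 1, then r[1]=5)
r[3] = 15  (first piece 1, then r[2]=10)
r[4] = 20  (first piece 1, then r[3]=15)
r[5] = 32
r[6] = 48
r[7] = 53  (first piece 1, then r[6]=48)
r[8] = 62
r[9] = 67  (first piece 1, then r[8]=62)
r[10] = 73
r[11] = 80  (first piece 5, then r[6]=48)
r[12] = 96  (first piece 6, then r[6]=48)
Maximum revenue is $96.
Now minimize piece count subject to staying optimal: for each k, pieces[k] = 1 + min over i with p[i]+r[k−i]=r[k] of pieces[k−i].
pieces[9] = 2
pieces[10] = 1
pieces[11] = 2
pieces[12] = 2

2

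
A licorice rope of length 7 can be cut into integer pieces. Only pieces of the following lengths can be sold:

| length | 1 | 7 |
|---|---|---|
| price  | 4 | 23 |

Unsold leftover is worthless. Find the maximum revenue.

Consider every possible first cut. f[k] is the best of p[i]+f[k−i] over all sellable i≤k.
f[1] = 4
f[2] = 8  (first piece 1, then f[1]=4)
f[3] = 12  (first piece 1, then f[2]=8)
f[4] = 16  (first piece 1, then f[3]=12)
f[5] = 20  (first piece 1, then f[4]=16)
f[6] = 24  (first piece 1, then f[5]=20)
f[7] = 28  (first piece 1, then f[6]=24)
One optimal cutting: 1 + 1 + 1 + 1 + 1 + 1 + 1 → ¢28.

28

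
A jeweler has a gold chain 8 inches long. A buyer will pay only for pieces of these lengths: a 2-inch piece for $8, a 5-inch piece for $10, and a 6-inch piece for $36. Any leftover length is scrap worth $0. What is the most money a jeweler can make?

Build best[k] bottom-up: best[k] = max over allowed piece i of (p[i] + best[k−i]).
best[1] = 0
best[2] = 8
best[3] = 8
best[4] = 16  (first piece 2, then best[2]=8)
best[5] = max(8+8, 10+0) = 16
best[6] = max(8+16, 10+0, 36+0) = 36
best[7] = max(8+16, 10+8, 36+0) = 36
best[8] = max(8+36, 10+8, 36+8) = 44
One optimal cutting: 6 + 2 → $44.

44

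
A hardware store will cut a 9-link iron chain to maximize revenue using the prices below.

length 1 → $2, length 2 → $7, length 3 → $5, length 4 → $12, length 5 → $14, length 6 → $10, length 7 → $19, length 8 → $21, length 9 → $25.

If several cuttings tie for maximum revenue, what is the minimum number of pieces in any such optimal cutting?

5

Build r[k] bottom-up: r[k] = max over allowed piece i of (p[i] + r[k−i]).
r[1] = 2
r[2] = 7
r[3] = 9  (first piece 1, then r[2]=7)
r[4] = 14  (first piece 2, then r[2]=7)
r[5] = 16  (first piece 1, then r[4]=14)
r[6] = 21  (first piece 2, then r[4]=14)
r[7] = 23  (first piece 1, then r[6]=21)
r[8] = 28  (first piece 2, then r[6]=21)
r[9] = 30  (first piece 1, then r[8]=28)
Maximum revenue is $30.
Now minimize piece count subject to staying optimal: for each k, pieces[k] = 1 + min over i with p[i]+r[k−i]=r[k] of pieces[k−i].
pieces[6] = 3
pieces[7] = 4
pieces[8] = 4
pieces[9] = 5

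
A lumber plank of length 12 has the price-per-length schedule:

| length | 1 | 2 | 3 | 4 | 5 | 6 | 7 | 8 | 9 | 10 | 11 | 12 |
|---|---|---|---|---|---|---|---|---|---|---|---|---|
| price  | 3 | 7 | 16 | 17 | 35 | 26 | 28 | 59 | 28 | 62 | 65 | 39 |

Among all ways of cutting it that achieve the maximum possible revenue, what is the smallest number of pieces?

Let r[k] be the best obtainable value from length k. For each k, try every first piece i and keep the best of price[i] + r[k−i].
r[1] = 3
r[2] = max(3+3, 7+0) = 7
r[3] = max(3+7, 7+3, 16+0) = 16
r[4] = max(3+16, 7+7, 16+3, 17+0) = 19
r[5] = max(3+19, 7+16, 16+7, 17+3, 35+0) = 35
r[6] = max(3+35, 7+19, 16+16, 17+7, 35+3, 26+0) = 38
r[7] = max(3+38, 7+35, 16+19, …, 26+3, 28+0) = 42
r[8] = max(3+42, 7+38, 16+35, …, 28+3, 59+0) = 59
r[9] = max(3+59, 7+42, 16+38, …, 59+3, 28+0) = 62
r[10] = max(3+62, 7+59, 16+42, …, 28+3, 62+0) = 70
r[11] = max(3+70, 7+62, 16+59, …, 62+3, 65+0) = 75
r[12] = max(3+75, 7+70, 16+62, …, 65+3, 39+0) = 78
Maximum revenue is $78.
Now minimize piece count subject to staying optimal: for each k, pieces[k] = 1 + min over i with p[i]+r[k−i]=r[k] of pieces[k−i].
pieces[9] = 2
pieces[10] = 2
pieces[11] = 2
pieces[12] = 3

3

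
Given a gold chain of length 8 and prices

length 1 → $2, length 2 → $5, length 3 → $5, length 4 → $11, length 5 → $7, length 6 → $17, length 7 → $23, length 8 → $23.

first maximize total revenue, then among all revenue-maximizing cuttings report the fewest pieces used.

2

Build r[k] bottom-up: r[k] = max over allowed piece i of (p[i] + r[k−i]).
r[1] = 2
r[2] = 5
r[3] = 7  (first piece 1, then r[2]=5)
r[4] = 11
r[5] = 13  (first piece 1, then r[4]=11)
r[6] = 17
r[7] = 23
r[8] = 25  (first piece 1, then r[7]=23)
Maximum revenue is $25.
Now minimize piece count subject to staying optimal: for each k, pieces[k] = 1 + min over i with p[i]+r[k−i]=r[k] of pieces[k−i].
pieces[5] = 2
pieces[6] = 1
pieces[7] = 1
pieces[8] = 2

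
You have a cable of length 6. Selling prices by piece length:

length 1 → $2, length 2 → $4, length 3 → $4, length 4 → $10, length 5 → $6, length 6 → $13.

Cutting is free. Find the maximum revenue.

14

Build R[k] bottom-up: R[k] = max over allowed piece i of (p[i] + R[k−i]).
R[1] = 2
R[2] = max(2+2, 4+0) = 4
R[3] = max(2+4, 4+2, 4+0) = 6
R[4] = max(2+6, 4+4, 4+2, 10+0) = 10
R[5] = max(2+10, 4+6, 4+4, 10+2, 6+0) = 12
R[6] = max(2+12, 4+10, 4+6, 10+4, 6+2, 13+0) = 14
One optimal cutting: 4 + 1 + 1 → $10 + $2 + $2 = $14.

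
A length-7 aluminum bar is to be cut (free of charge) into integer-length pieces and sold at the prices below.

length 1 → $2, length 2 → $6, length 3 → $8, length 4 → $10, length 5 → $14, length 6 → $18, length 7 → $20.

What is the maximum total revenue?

20

Consider every possible first cut. v[k] is the best of p[i]+v[k−i] over all sellable i≤k.
v[1] = 2
v[2] = max(2+2, 6+0) = 6
v[3] = max(2+6, 6+2, 8+0) = 8
v[4] = max(2+8, 6+6, 8+2, 10+0) = 12
v[5] = max(2+12, 6+8, 8+6, 10+2, 14+0) = 14
v[6] = max(2+14, 6+12, 8+8, 10+6, 14+2, 18+0) = 18
v[7] = max(2+18, 6+14, 8+12, …, 18+2, 20+0) = 20
One optimal cutting: 2 + 2 + 2 + 1 → $6 + $6 + $6 + $2 = $20.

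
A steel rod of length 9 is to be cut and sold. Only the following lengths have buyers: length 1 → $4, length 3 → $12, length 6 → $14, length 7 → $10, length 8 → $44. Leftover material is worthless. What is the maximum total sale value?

48

Consider every possible first cut. best[k] is the best of p[i]+best[k−i] over all sellable i≤k.
best[1] = 4
best[2] = 8  (first piece 1, then best[1]=4)
best[3] = 12  (first piece 1, then best[2]=8)
best[4] = 16  (first piece 1, then best[3]=12)
best[5] = 20  (first piece 1, then best[4]=16)
best[6] = 24  (first piece 1, then best[5]=20)
best[7] = 28  (first piece 1, then best[6]=24)
best[8] = 44
best[9] = 48  (first piece 1, then best[8]=44)
One optimal cutting: 8 + 1 → $48.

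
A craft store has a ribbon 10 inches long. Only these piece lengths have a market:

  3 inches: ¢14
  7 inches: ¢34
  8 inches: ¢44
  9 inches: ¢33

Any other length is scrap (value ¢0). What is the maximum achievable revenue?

48

Build r[k] bottom-up: r[k] = max over allowed piece i of (p[i] + r[k−i]).
r[1] = 0
r[2] = 0
r[3] = 14
r[4] = 14
r[5] = 14
r[6] = 28  (first piece 3, then r[3]=14)
r[7] = max(14+14, 34+0) = 34
r[8] = max(14+14, 34+0, 44+0) = 44
r[9] = max(14+28, 34+0, 44+0, 33+0) = 44
r[10] = max(14+34, 34+14, 44+0, 33+0) = 48
One optimal cutting: 7 + 3 → ¢48.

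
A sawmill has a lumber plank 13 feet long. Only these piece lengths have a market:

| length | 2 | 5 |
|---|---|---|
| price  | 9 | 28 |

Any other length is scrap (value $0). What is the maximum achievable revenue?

65

Consider every possible first cut. best[k] is the best of p[i]+best[k−i] over all sellable i≤k.
best[1] = 0
best[2] = 9
best[3] = 9
best[4] = 18  (first piece 2, then best[2]=9)
best[5] = 28
best[6] = 28
best[7] = 37  (first piece 2, then best[5]=28)
best[8] = 37
best[9] = 46  (first piece 2, then best[7]=37)
best[10] = 56  (first piece 5, then best[5]=28)
best[11] = 56
best[12] = 65  (first piece 2, then best[10]=56)
best[13] = 65
One optimal cutting: pieces 5 + 5 + 2 with 1 foot of scrap → $65.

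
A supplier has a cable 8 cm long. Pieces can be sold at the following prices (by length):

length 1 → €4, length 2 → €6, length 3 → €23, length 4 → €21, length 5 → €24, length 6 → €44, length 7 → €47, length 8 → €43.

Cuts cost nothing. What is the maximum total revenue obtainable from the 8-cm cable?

54

Let R[k] be the best obtainable value from length k. For each k, try every first piece i and keep the best of price[i] + R[k−i].
R[1] = 4
R[2] = 8  (first piece 1, then R[1]=4)
R[3] = 23
R[4] = 27  (first piece 1, then R[3]=23)
R[5] = 31  (first piece 1, then R[4]=27)
R[6] = 46  (first piece 3, then R[3]=23)
R[7] = 50  (first piece 1, then R[6]=46)
R[8] = 54  (first piece 1, then R[7]=50)
One optimal cutting: 3 + 3 + 1 + 1 → €23 + €23 + €4 + €4 = €54.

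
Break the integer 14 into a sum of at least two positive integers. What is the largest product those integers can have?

162

Fill prod[k] for k=2..14: at each k try every first piece i and multiply by the better of (k−i) uncut or prod[k−i].
prod[2] = 1×max(1,0) = 1×1 = 1
prod[3] = 1×max(2,1) = 1×2 = 2
prod[4] = 2×max(2,1) = 2×2 = 4
prod[5] = 2×max(3,2) = 2×3 = 6
prod[6] = 3×max(3,2) = 3×3 = 9
prod[7] = 2×max(5,6) = 2×6 = 12
prod[8] = 2×max(6,9) = 2×9 = 18
prod[9] = 3×max(6,9) = 3×9 = 27
prod[10] = 2×max(8,18) = 2×18 = 36
prod[11] = 2×max(9,27) = 2×27 = 54
prod[12] = 3×max(9,27) = 3×27 = 81
prod[13] = 2×max(11,54) = 2×54 = 108
prod[14] = 2×max(12,81) = 2×81 = 162
One optimal split: 3 + 3 + 3 + 3 + 2; product 3×3×3×3×2 = 162.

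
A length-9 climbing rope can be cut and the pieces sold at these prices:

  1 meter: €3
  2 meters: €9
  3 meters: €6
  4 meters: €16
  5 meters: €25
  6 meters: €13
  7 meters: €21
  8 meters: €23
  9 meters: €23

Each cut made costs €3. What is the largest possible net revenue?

38

Build v[k] bottom-up: v[k] = max over allowed piece i of (p[i] + v[k−i]) − 3 per cut.
v[1] = 3
v[2] = max(3+3-3, 9+0) = 9
v[3] = max(3+9-3, 9+3-3, 6+0) = 9
v[4] = max(3+9-3, 9+9-3, 6+3-3, 16+0) = 16
v[5] = max(3+16-3, 9+9-3, 6+9-3, 16+3-3, 25+0) = 25
v[6] = max(3+25-3, 9+16-3, 6+9-3, 16+9-3, 25+3-3, 13+0) = 25
v[7] = max(3+25-3, 9+25-3, 6+16-3, …, 13+3-3, 21+0) = 31
v[8] = max(3+31-3, 9+25-3, 6+25-3, …, 21+3-3, 23+0) = 31
v[9] = max(3+31-3, 9+31-3, 6+25-3, …, 23+3-3, 23+0) = 38
One optimal plan: pieces 5 + 4 (1 cut) → €41 − €3 = €38.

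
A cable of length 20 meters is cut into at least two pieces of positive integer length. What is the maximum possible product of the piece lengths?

Define m[k] = max over 1≤i<k of i · max(k−i, m[k−i]); the inner max lets the remainder stay uncut if that's better.
m[2] = 1·max(1,0) = 1·1 = 1
m[3] = 1·max(2,1) = 1·2 = 2
m[4] = 2·max(2,1) = 2·2 = 4
m[5] = 2·max(3,2) = 2·3 = 6
m[6] = 3·max(3,2) = 3·3 = 9
m[7] = 2·max(5,6) = 2·6 = 12
m[8] = 2·max(6,9) = 2·9 = 18
m[9] = 3·max(6,9) = 3·9 = 27
m[10] = 2·max(8,18) = 2·18 = 36
m[11] = 2·max(9,27) = 2·27 = 54
m[12] = 3·max(9,27) = 3·27 = 81
m[13] = 2·max(11,54) = 2·54 = 108
m[14] = 2·max(12,81) = 2·81 = 162
m[15] = 3·max(12,81) = 3·81 = 243
m[16] = 2·max(14,162) = 2·162 = 324
m[17] = 2·max(15,243) = 2·243 = 486
m[18] = 3·max(15,243) = 3·243 = 729
m[19] = 2·max(17,486) = 2·486 = 972
m[20] = 2·max(18,729) = 2·729 = 1458
One optimal split: 3 + 3 + 3 + 3 + 3 + 3 + 2; product 3·3·3·3·3·3·2 = 1458.

1458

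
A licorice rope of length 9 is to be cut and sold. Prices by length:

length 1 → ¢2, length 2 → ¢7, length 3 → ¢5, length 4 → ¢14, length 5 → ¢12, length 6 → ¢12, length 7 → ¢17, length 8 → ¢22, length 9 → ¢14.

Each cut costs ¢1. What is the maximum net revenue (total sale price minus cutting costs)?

Build net[k] bottom-up: net[k] = max over allowed piece i of (p[i] + net[k−i]) − 1 per cut.
net[1] = 2
net[2] = max(2+2-1, 7+0) = 7
net[3] = max(2+7-1, 7+2-1, 5+0) = 8
net[4] = max(2+8-1, 7+7-1, 5+2-1, 14+0) = 14
net[5] = max(2+14-1, 7+8-1, 5+7-1, 14+2-1, 12+0) = 15
net[6] = max(2+15-1, 7+14-1, 5+8-1, 14+7-1, 12+2-1, 12+0) = 20
net[7] = max(2+20-1, 7+15-1, 5+14-1, …, 12+2-1, 17+0) = 21
net[8] = max(2+21-1, 7+20-1, 5+15-1, …, 17+2-1, 22+0) = 27
net[9] = max(2+27-1, 7+21-1, 5+20-1, …, 22+2-1, 14+0) = 28
One optimal plan: pieces 4 + 4 + 1 (2 cuts) → ¢30 − ¢2 = ¢28.

28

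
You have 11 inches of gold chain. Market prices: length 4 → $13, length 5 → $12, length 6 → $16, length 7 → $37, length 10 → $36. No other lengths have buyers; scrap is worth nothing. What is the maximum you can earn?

Consider every possible first cut. r[k] is the best of p[i]+r[k−i] over all sellable i≤k.
r[1] = 0
r[2] = 0
r[3] = 0
r[4] = 13
r[5] = 13
r[6] = 16
r[7] = 37
r[8] = 37
r[9] = 37
r[10] = 37
r[11] = 50  (first piece 4, then r[7]=37)
One optimal cutting: 7 + 4 → $50.

50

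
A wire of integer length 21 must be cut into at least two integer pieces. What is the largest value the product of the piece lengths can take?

2187

Fill m[k] for k=2..21: at each k try every first piece i and multiply by the better of (k−i) uncut or m[k−i].
m[2] = 1*max(1,0) = 1*1 = 1
m[3] = 1*max(2,1) = 1*2 = 2
m[4] = 2*max(2,1) = 2*2 = 4
m[5] = 2*max(3,2) = 2*3 = 6
m[6] = 3*max(3,2) = 3*3 = 9
m[7] = 2*max(5,6) = 2*6 = 12
m[8] = 2*max(6,9) = 2*9 = 18
m[9] = 3*max(6,9) = 3*9 = 27
m[10] = 2*max(8,18) = 2*18 = 36
m[11] = 2*max(9,27) = 2*27 = 54
m[12] = 3*max(9,27) = 3*27 = 81
m[13] = 2*max(11,54) = 2*54 = 108
m[14] = 2*max(12,81) = 2*81 = 162
m[15] = 3*max(12,81) = 3*81 = 243
m[16] = 2*max(14,162) = 2*162 = 324
m[17] = 2*max(15,243) = 2*243 = 486
m[18] = 3*max(15,243) = 3*243 = 729
m[19] = 2*max(17,486) = 2*486 = 972
m[20] = 2*max(18,729) = 2*729 = 1458
m[21] = 3*max(18,729) = 3*729 = 2187
One optimal split: 3 + 3 + 3 + 3 + 3 + 3 + 3; product 3*3*3*3*3*3*3 = 2187.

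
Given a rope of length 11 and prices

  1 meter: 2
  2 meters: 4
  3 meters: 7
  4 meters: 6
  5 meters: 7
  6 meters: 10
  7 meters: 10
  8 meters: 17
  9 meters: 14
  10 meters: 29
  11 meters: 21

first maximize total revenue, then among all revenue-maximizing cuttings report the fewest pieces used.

2

Build r[k] bottom-up: r[k] = max over allowed piece i of (p[i] + r[k−i]).
r[1] = 2
r[2] = 4  (first piece 1, then r[1]=2)
r[3] = 7
r[4] = 9  (first piece 1, then r[3]=7)
r[5] = 11  (first piece 1, then r[4]=9)
r[6] = 14  (first piece 3, then r[3]=7)
r[7] = 16  (first piece 1, then r[6]=14)
r[8] = 18  (first piece 1, then r[7]=16)
r[9] = 21  (first piece 3, then r[6]=14)
r[10] = 29
r[11] = 31  (first piece 1, then r[10]=29)
Maximum revenue is 31.
Now minimize piece count subject to staying optimal: for each k, pieces[k] = 1 + min over i with p[i]+r[k−i]=r[k] of pieces[k−i].
pieces[8] = 3
pieces[9] = 3
pieces[10] = 1
pieces[11] = 2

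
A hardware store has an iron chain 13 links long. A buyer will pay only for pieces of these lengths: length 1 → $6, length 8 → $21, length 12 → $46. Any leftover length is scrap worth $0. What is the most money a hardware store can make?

Let best[k] be the best obtainable value from length k. For each k, try every first piece i and keep the best of price[i] + best[k−i].
best[1] = 6
best[2] = 12  (first piece 1, then best[1]=6)
best[3] = 18  (first piece 1, then best[2]=12)
best[4] = 24  (first piece 1, then best[3]=18)
best[5] = 30  (first piece 1, then best[4]=24)
best[6] = 36  (first piece 1, then best[5]=30)
best[7] = 42  (first piece 1, then best[6]=36)
best[8] = 48  (first piece 1, then best[7]=42)
best[9] = 54  (first piece 1, then best[8]=48)
best[10] = 60  (first piece 1, then best[9]=54)
best[11] = 66  (first piece 1, then best[10]=60)
best[12] = 72  (first piece 1, then best[11]=66)
best[13] = 78  (first piece 1, then best[12]=72)
One optimal cutting: 1 + 1 + 1 + 1 + 1 + 1 + 1 + 1 + 1 + 1 + 1 + 1 + 1 → $78.

78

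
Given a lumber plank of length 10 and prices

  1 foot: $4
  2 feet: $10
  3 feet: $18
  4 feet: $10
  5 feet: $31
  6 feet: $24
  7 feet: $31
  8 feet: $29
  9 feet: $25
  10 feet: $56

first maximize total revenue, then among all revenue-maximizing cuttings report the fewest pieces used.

2

Consider every possible first cut. r[k] is the best of p[i]+r[k−i] over all sellable i≤k.
r[1] = 4
r[2] = max(4+4, 10+0) = 10
r[3] = max(4+10, 10+4, 18+0) = 18
r[4] = max(4+18, 10+10, 18+4, 10+0) = 22
r[5] = max(4+22, 10+18, 18+10, 10+4, 31+0) = 31
r[6] = max(4+31, 10+22, 18+18, 10+10, 31+4, 24+0) = 36
r[7] = max(4+36, 10+31, 18+22, …, 24+4, 31+0) = 41
r[8] = max(4+41, 10+36, 18+31, …, 31+4, 29+0) = 49
r[9] = max(4+49, 10+41, 18+36, …, 29+4, 25+0) = 54
r[10] = max(4+54, 10+49, 18+41, …, 25+4, 56+0) = 62
Maximum revenue is $62.
Now minimize piece count subject to staying optimal: for each k, pieces[k] = 1 + min over i with p[i]+r[k−i]=r[k] of pieces[k−i].
pieces[7] = 2
pieces[8] = 2
pieces[9] = 3
pieces[10] = 2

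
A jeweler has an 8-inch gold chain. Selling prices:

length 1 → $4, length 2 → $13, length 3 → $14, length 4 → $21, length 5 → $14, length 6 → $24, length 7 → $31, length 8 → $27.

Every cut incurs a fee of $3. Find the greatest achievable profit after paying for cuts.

Let r[k] be the best obtainable value from length k. For each k, try every first piece i and keep the best of price[i] + r[k−i] minus the 3 cut fee when i<k.
r[1] = 4
r[2] = max(4+4-3, 13+0) = 13
r[3] = max(4+13-3, 13+4-3, 14+0) = 14
r[4] = max(4+14-3, 13+13-3, 14+4-3, 21+0) = 23
r[5] = max(4+23-3, 13+14-3, 14+13-3, 21+4-3, 14+0) = 24
r[6] = max(4+24-3, 13+23-3, 14+14-3, 21+13-3, 14+4-3, 24+0) = 33
r[7] = max(4+33-3, 13+24-3, 14+23-3, …, 24+4-3, 31+0) = 34
r[8] = max(4+34-3, 13+33-3, 14+24-3, …, 31+4-3, 27+0) = 43
One optimal plan: pieces 2 + 2 + 2 + 2 (3 cuts) → $52 − $9 = $43.

43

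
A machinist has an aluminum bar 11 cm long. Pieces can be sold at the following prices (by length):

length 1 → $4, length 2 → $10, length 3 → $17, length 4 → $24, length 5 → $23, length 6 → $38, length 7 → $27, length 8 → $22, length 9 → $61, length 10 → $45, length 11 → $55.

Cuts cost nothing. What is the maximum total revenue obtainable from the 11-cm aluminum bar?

71

Consider every possible first cut. R[k] is the best of p[i]+R[k−i] over all sellable i≤k.
R[1] = 4
R[2] = max(4+4, 10+0) = 10
R[3] = max(4+10, 10+4, 17+0) = 17
R[4] = max(4+17, 10+10, 17+4, 24+0) = 24
R[5] = max(4+24, 10+17, 17+10, 24+4, 23+0) = 28
R[6] = max(4+28, 10+24, 17+17, 24+10, 23+4, 38+0) = 38
R[7] = max(4+38, 10+28, 17+24, …, 38+4, 27+0) = 42
R[8] = max(4+42, 10+38, 17+28, …, 27+4, 22+0) = 48
R[9] = max(4+48, 10+42, 17+38, …, 22+4, 61+0) = 61
R[10] = max(4+61, 10+48, 17+42, …, 61+4, 45+0) = 65
R[11] = max(4+65, 10+61, 17+48, …, 45+4, 55+0) = 71
One optimal cutting: 9 + 2 → $61 + $10 = $71.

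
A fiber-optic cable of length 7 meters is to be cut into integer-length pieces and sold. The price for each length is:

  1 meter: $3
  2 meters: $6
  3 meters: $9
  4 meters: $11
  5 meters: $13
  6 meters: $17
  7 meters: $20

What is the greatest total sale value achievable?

Consider every possible first cut. best[k] is the best of p[i]+best[k−i] over all sellable i≤k.
best[1] = 3
best[2] = max(3+3, 6+0) = 6
best[3] = max(3+6, 6+3, 9+0) = 9
best[4] = max(3+9, 6+6, 9+3, 11+0) = 12
best[5] = max(3+12, 6+9, 9+6, 11+3, 13+0) = 15
best[6] = max(3+15, 6+12, 9+9, 11+6, 13+3, 17+0) = 18
best[7] = max(3+18, 6+15, 9+12, …, 17+3, 20+0) = 21
One optimal cutting: 1 + 1 + 1 + 1 + 1 + 1 + 1 → $3 + $3 + $3 + $3 + $3 + $3 + $3 = $21.

21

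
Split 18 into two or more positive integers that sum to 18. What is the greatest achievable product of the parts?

729

Let m[k] be the best product for length k (with at least one cut). For each first piece i, the rest contributes max(k−i, m[k−i]).
Small cases: m[2]=1, m[3]=2, m[4]=4, m[5]=6, m[6]=9, m[7]=12, m[8]=18, m[9]=27, m[10]=36, m[11]=54.
m[12] = max(1*54, 2*36, 3*27, …, 10*2, 11*1) = 81
m[13] = max(1*81, 2*54, 3*36, …, 11*2, 12*1) = 108
m[14] = max(1*108, 2*81, 3*54, …, 12*2, 13*1) = 162
m[15] = max(1*162, 2*108, 3*81, …, 13*2, 14*1) = 243
m[16] = max(1*243, 2*162, 3*108, …, 14*2, 15*1) = 324
m[17] = max(1*324, 2*243, 3*162, …, 15*2, 16*1) = 486
m[18] = max(1*486, 2*324, 3*243, …, 16*2, 17*1) = 729
One optimal split: 3 + 3 + 3 + 3 + 3 + 3; product 3*3*3*3*3*3 = 729.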